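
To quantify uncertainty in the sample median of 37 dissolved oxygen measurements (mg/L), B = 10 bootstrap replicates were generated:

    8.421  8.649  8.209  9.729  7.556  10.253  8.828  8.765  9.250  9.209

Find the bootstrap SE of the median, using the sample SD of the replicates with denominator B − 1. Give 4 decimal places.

SE* = 0.7698

Bootstrap SE is the standard deviation of the 10 replicate medians.
Mean of replicates: (8.421 + 8.649 + 8.209 + 9.729 + 7.556 + 10.253 + 8.828 + 8.765 + 9.250 + 9.209) / 10 = 88.86900 / 10 = 8.88690
Sum of squared deviations: (−0.46590)² + (−0.23790)² + (−0.67790)² + (+0.84210)² + (−1.33090)² + (+1.36610)² + (−0.05890)² + (−0.12190)² + (+0.36310)² + (+0.32210)² = 5.33378
Variance = 5.33378 / 9 = 0.59264
SE* = √0.59264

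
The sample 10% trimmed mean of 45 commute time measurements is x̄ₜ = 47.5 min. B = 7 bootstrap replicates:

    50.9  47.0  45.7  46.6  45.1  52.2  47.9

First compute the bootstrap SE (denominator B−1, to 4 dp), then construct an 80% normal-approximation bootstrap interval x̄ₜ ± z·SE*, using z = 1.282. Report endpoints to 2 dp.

Mean of replicates = 47.9143; sum of squared deviations = 42.6686; SE* = √(42.6686/6) = 2.6667
Margin = 1.282 × 2.6667 = 3.419
Interval: 47.5 ± 3.419

(44.08, 50.92)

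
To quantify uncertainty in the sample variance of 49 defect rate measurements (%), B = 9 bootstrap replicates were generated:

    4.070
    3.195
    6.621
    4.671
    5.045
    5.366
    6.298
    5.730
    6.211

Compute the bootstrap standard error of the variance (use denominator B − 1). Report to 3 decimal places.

Bootstrap SE is the standard deviation of the 9 replicate variances.
Mean of replicates: (4.070 + 3.195 + 6.621 + 4.671 + 5.045 + 5.366 + 6.298 + 5.730 + 6.211) / 9 = 47.2070 / 9 = 5.2452
Sum of squared deviations: (−1.1752)² + (−2.0502)² + (+1.3758)² + (−0.5742)² + (−0.2002)² + (+0.1208)² + (+1.0528)² + (+0.4848)² + (+0.9658)² = 10.1378
Variance = 10.1378 / 8 = 1.2672
SE* = √1.2672

SE* = 1.126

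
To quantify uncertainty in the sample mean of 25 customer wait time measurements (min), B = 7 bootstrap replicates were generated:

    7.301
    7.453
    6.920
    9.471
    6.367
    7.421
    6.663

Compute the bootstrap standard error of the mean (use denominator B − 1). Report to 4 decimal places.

Bootstrap SE is the standard deviation of the 7 replicate means.
Mean of replicates: (7.301 + 7.453 + 6.920 + 9.471 + 6.367 + 7.421 + 6.663) / 7 = 51.59600 / 7 = 7.37086
Sum of squared deviations: (−0.06986)² + (+0.08214)² + (−0.45086)² + (+2.10014)² + (−1.00386)² + (+0.05014)² + (−0.70786)² = 6.13680
Variance = 6.13680 / 6 = 1.02280
SE* = √1.02280

SE* = 1.0113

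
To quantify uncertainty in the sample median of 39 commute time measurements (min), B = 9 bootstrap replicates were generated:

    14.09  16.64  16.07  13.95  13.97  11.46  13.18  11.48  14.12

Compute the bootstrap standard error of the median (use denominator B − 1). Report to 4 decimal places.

Bootstrap SE is the standard deviation of the 9 replicate medians.
Mean of replicates: (14.09 + 16.64 + 16.07 + 13.95 + 13.97 + 11.46 + 13.18 + 11.48 + 14.12) / 9 = 124.96000 / 9 = 13.88444
Sum of squared deviations: (+0.20556)² + (+2.75556)² + (+2.18556)² + (+0.06556)² + (+0.08556)² + (−2.42444)² + (−0.70444)² + (−2.40444)² + (+0.23556)² = 24.63462
Variance = 24.63462 / 8 = 3.07933
SE* = √3.07933

SE* = 1.7548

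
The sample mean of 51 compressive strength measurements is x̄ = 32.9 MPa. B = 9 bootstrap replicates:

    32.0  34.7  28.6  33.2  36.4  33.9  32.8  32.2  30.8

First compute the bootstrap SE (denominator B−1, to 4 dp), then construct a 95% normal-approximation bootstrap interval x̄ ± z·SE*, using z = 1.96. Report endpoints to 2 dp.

Mean of replicates = 32.7333; sum of squared deviations = 40.5400; SE* = √(40.5400/8) = 2.2511
Margin = 1.96 × 2.2511 = 4.412
Interval: 32.9 ± 4.412

(28.49, 37.31)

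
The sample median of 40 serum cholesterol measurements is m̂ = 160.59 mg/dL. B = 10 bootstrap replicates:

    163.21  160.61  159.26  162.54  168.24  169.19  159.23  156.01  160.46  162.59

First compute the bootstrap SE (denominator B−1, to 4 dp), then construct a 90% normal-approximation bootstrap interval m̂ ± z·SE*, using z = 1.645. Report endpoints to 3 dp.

(153.921, 167.259)

Mean of replicates = 162.1340; sum of squared deviations = 147.9222; SE* = √(147.9222/9) = 4.0541
Margin = 1.645 × 4.0541 = 6.6690
Interval: 160.59 ± 6.6690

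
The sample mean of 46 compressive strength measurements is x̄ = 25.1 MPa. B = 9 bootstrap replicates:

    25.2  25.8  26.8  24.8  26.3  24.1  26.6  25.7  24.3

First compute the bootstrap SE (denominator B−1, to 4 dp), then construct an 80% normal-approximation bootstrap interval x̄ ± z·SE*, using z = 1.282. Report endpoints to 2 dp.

Mean of replicates = 25.5111; sum of squared deviations = 7.6489; SE* = √(7.6489/8) = 0.9778
Margin = 1.282 × 0.9778 = 1.254
Interval: 25.1 ± 1.254

(23.85, 26.35)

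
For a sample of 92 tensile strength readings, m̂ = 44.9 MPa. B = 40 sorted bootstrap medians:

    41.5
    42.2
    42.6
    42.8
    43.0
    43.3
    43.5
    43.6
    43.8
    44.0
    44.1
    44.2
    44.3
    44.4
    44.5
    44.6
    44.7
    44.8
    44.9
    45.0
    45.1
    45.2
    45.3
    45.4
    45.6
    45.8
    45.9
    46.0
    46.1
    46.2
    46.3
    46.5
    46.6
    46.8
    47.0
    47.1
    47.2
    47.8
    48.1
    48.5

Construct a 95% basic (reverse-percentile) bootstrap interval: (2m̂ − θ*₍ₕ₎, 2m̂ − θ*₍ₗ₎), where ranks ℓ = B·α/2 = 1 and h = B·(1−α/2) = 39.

Percentile endpoints at ranks 1 and 39: θ*₍1₎ = 41.5, θ*₍39₎ = 48.1.
Basic interval reflects these around m̂:
  lower = 2 × 44.9 − 48.1 = 41.7
  upper = 2 × 44.9 − 41.5 = 48.3

(41.7, 48.3)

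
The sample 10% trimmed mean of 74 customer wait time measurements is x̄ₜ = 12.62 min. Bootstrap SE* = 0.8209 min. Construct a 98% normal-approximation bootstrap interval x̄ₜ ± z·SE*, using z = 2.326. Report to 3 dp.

(10.711, 14.529)

Margin = 2.326 × 0.8209 = 1.9094
Interval: 12.62 ± 1.9094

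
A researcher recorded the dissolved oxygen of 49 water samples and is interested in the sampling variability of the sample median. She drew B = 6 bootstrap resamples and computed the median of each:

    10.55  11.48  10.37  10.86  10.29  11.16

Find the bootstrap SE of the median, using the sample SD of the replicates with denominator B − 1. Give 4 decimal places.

SE* = 0.4694

Bootstrap SE is the standard deviation of the 6 replicate medians.
Mean of replicates: (10.55 + 11.48 + 10.37 + 10.86 + 10.29 + 11.16) / 6 = 64.71000 / 6 = 10.78500
Sum of squared deviations: (−0.23500)² + (+0.69500)² + (−0.41500)² + (+0.07500)² + (−0.49500)² + (+0.37500)² = 1.10175
Variance = 1.10175 / 5 = 0.22035
SE* = √0.22035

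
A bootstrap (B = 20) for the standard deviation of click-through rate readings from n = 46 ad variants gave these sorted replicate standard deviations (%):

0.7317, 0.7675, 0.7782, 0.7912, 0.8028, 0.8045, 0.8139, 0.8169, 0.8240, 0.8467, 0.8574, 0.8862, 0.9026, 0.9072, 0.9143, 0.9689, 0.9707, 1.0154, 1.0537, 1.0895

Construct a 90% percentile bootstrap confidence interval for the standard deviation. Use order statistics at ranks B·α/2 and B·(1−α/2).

(0.7317, 1.0537)

α = 0.10; lower rank = 20 × 0.050 = 1; upper rank = 20 × 0.950 = 19.
The 1st smallest replicate is 0.7317; the 19th is 1.0537.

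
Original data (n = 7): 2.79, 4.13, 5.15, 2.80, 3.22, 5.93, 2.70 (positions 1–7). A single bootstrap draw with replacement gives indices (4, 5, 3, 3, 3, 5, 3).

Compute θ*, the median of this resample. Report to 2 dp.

θ* = 5.15

Resample values: 2.80, 3.22, 5.15, 5.15, 5.15, 3.22, 5.15.
Sorted: 2.80, 3.22, 3.22, 5.15, 5.15, 5.15, 5.15
Median = middle value = 5.15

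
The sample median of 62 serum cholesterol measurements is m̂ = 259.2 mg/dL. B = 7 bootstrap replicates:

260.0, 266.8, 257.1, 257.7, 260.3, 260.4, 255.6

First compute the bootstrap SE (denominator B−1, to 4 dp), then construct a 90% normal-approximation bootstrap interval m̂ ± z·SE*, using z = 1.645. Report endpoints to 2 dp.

Mean of replicates = 259.7000; sum of squared deviations = 78.9200; SE* = √(78.9200/6) = 3.6268
Margin = 1.645 × 3.6268 = 5.966
Interval: 259.2 ± 5.966

(253.23, 265.17)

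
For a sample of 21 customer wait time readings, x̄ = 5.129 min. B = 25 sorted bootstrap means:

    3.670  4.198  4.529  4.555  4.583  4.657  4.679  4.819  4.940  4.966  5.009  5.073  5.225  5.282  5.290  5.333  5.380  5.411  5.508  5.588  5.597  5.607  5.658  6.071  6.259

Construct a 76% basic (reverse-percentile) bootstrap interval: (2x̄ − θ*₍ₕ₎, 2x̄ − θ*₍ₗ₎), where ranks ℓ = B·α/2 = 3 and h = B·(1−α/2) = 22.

Percentile endpoints at ranks 3 and 22: θ*₍3₎ = 4.529, θ*₍22₎ = 5.607.
Basic interval reflects these around x̄:
  lower = 2 × 5.129 − 5.607 = 4.651
  upper = 2 × 5.129 − 4.529 = 5.729

(4.651, 5.729)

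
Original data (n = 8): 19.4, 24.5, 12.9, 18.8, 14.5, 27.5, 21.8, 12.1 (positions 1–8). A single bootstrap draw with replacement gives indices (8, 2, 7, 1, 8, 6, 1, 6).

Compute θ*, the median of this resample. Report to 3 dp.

Resample values: 12.1, 24.5, 21.8, 19.4, 12.1, 27.5, 19.4, 27.5.
Sorted: 12.1, 12.1, 19.4, 19.4, 21.8, 24.5, 27.5, 27.5
Median = average of the two middle values = 20.600

θ* = 20.600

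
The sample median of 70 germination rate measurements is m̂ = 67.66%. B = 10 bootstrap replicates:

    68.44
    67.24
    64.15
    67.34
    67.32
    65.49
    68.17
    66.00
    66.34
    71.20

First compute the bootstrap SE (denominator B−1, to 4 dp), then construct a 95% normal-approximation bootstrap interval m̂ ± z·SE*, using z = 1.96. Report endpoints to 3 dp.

(63.912, 71.408)

Mean of replicates = 67.1690; sum of squared deviations = 32.9107; SE* = √(32.9107/9) = 1.9123
Margin = 1.96 × 1.9123 = 3.7481
Interval: 67.66 ± 3.7481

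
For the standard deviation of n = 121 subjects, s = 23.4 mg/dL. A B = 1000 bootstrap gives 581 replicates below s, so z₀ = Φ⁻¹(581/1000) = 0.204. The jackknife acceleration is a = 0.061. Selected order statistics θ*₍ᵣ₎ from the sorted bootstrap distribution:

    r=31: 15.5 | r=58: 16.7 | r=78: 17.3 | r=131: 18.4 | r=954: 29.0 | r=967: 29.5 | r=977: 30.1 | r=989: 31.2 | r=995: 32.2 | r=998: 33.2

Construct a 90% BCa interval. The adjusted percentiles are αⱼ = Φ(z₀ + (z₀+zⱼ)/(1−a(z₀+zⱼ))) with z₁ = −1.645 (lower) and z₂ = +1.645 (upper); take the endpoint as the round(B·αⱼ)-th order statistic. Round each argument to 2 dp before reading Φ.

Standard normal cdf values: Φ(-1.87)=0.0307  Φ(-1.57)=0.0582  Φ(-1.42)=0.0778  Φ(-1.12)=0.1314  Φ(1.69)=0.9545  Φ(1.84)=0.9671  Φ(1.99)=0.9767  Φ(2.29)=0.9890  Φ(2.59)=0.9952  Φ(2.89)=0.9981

Lower: z₀ + z₁ = 0.204 + (-1.645) = -1.441; 1 − a(z₀+z₁) = 1 − (0.061)(-1.441) = 1.0879; argument = 0.204 + (-1.441)/1.0879 = -1.1206 → -1.12.
α₁ = Φ(-1.12) = 0.1314; rank = round(1000 × 0.1314) = 131; θ*₍131₎ = 18.4.
Upper: z₀ + z₂ = 1.849; 1 − a(z₀+z₂) = 0.8872; argument = 2.2881 → 2.29; α₂ = 0.9890; rank = 989; θ*₍989₎ = 31.2.

(18.4, 31.2)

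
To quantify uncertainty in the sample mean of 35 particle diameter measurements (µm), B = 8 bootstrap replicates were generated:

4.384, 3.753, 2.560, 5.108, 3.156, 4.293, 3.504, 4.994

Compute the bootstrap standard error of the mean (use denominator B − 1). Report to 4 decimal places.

Bootstrap SE is the standard deviation of the 8 replicate means.
Mean of replicates: (4.384 + 3.753 + 2.560 + 5.108 + 3.156 + 4.293 + 3.504 + 4.994) / 8 = 31.75200 / 8 = 3.96900
Sum of squared deviations: (+0.41500)² + (−0.21600)² + (−1.40900)² + (+1.13900)² + (−0.81300)² + (+0.32400)² + (−0.46500)² + (+1.02500)² = 5.53428
Variance = 5.53428 / 7 = 0.79061
SE* = √0.79061

SE* = 0.8892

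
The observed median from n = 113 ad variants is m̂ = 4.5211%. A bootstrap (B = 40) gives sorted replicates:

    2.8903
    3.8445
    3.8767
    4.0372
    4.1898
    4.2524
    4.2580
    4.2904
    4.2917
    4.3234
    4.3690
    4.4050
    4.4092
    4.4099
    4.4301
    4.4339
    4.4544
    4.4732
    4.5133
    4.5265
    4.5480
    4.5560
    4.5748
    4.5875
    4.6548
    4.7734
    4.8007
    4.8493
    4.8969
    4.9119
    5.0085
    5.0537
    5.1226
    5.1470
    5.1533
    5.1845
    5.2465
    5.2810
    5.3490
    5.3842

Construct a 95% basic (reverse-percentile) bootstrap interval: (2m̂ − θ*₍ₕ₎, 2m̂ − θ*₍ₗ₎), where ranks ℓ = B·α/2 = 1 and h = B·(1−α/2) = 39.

Percentile endpoints at ranks 1 and 39: θ*₍1₎ = 2.8903, θ*₍39₎ = 5.3490.
Basic interval reflects these around m̂:
  lower = 2 × 4.5211 − 5.3490 = 3.6932
  upper = 2 × 4.5211 − 2.8903 = 6.1519

(3.6932, 6.1519)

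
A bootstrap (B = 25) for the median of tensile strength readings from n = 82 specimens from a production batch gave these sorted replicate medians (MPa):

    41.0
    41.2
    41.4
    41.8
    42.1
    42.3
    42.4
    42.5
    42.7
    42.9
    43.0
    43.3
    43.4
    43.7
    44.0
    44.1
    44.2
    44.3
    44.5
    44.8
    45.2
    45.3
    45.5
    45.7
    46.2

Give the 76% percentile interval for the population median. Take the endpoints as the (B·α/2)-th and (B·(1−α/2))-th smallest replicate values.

(41.4, 45.3)

α = 0.24; lower rank = 25 × 0.120 = 3; upper rank = 25 × 0.880 = 22.
The 3rd smallest replicate is 41.4; the 22nd is 45.3.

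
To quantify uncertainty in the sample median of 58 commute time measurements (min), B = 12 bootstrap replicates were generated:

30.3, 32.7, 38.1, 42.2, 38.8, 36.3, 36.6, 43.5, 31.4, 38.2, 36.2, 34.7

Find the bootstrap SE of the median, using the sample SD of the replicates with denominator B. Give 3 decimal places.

Bootstrap SE is the standard deviation of the 12 replicate medians.
Mean of replicates: (30.3 + 32.7 + 38.1 + 42.2 + 38.8 + 36.3 + 36.6 + 43.5 + 31.4 + 38.2 + 36.2 + 34.7) / 12 = 439.0000 / 12 = 36.5833
Sum of squared deviations: (−6.2833)² + (−3.8833)² + (+1.5167)² + (+5.6167)² + (+2.2167)² + (−0.2833)² + (+0.0167)² + (+6.9167)² + (−5.1833)² + (+1.6167)² + (−0.3833)² + (−1.8833)² = 174.4167
Variance = 174.4167 / 12 = 14.5347
SE* = √14.5347

SE* = 3.812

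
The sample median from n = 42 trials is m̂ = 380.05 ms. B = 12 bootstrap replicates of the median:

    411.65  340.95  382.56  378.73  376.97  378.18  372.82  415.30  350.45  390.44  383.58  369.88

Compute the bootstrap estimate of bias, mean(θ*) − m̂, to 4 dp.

bias = −0.7575

mean(θ*) = (411.65 + 340.95 + 382.56 + 378.73 + 376.97 + 378.18 + 372.82 + 415.30 + 350.45 + 390.44 + 383.58 + 369.88) / 12 = 379.29250
bias = 379.29250 − 380.05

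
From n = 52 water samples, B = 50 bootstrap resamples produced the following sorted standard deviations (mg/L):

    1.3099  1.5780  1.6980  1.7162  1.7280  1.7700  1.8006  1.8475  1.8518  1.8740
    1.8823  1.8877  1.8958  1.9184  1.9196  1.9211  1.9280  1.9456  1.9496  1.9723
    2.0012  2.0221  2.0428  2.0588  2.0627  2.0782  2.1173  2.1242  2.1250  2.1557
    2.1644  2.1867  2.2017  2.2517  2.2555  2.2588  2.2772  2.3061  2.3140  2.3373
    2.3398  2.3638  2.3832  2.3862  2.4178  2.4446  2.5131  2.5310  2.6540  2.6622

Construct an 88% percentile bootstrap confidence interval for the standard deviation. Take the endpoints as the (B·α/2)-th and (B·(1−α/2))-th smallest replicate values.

(1.6980, 2.5131)

α = 0.12; lower rank = 50 × 0.060 = 3; upper rank = 50 × 0.940 = 47.
The 3rd smallest replicate is 1.6980; the 47th is 2.5131.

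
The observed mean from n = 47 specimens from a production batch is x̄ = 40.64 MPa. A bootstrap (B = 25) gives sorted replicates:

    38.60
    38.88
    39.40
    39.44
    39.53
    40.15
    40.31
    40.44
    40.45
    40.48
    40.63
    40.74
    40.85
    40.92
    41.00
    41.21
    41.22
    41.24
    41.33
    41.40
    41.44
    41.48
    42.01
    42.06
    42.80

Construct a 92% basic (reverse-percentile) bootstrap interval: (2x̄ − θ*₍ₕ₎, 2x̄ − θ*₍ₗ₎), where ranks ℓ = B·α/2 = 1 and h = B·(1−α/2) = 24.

Percentile endpoints at ranks 1 and 24: θ*₍1₎ = 38.60, θ*₍24₎ = 42.06.
Basic interval reflects these around x̄:
  lower = 2 × 40.64 − 42.06 = 39.22
  upper = 2 × 40.64 − 38.60 = 42.68

(39.22, 42.68)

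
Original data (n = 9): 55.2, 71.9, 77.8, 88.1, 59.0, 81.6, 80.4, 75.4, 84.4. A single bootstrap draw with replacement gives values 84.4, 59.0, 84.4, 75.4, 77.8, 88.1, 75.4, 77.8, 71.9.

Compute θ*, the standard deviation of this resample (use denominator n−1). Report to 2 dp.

Mean = 77.1333; sum of squared deviations = 588.9800
s² = 588.9800 / 8 = 73.6225
s = √73.6225 = 8.58

θ* = 8.58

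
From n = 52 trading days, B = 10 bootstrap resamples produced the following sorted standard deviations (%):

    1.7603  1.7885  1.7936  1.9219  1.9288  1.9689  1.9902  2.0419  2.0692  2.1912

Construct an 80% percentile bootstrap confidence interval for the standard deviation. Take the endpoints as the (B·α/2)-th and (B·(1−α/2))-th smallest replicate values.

α = 0.20; lower rank = 10 × 0.100 = 1; upper rank = 10 × 0.900 = 9.
The 1st smallest replicate is 1.7603; the 9th is 2.0692.

(1.7603, 2.0692)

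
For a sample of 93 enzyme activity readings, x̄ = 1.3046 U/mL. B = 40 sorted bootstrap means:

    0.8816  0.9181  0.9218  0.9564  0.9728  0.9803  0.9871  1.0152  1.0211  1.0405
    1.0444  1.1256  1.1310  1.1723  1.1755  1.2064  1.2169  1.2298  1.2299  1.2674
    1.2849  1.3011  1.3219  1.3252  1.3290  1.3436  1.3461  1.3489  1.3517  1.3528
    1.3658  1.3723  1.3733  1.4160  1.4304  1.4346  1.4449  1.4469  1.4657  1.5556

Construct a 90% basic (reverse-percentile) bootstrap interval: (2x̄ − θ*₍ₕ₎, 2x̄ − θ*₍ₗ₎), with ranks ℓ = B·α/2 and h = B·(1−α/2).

Percentile endpoints at ranks 2 and 38: θ*₍2₎ = 0.9181, θ*₍38₎ = 1.4469.
Basic interval reflects these around x̄:
  lower = 2 × 1.3046 − 1.4469 = 1.1623
  upper = 2 × 1.3046 − 0.9181 = 1.6911

(1.1623, 1.6911)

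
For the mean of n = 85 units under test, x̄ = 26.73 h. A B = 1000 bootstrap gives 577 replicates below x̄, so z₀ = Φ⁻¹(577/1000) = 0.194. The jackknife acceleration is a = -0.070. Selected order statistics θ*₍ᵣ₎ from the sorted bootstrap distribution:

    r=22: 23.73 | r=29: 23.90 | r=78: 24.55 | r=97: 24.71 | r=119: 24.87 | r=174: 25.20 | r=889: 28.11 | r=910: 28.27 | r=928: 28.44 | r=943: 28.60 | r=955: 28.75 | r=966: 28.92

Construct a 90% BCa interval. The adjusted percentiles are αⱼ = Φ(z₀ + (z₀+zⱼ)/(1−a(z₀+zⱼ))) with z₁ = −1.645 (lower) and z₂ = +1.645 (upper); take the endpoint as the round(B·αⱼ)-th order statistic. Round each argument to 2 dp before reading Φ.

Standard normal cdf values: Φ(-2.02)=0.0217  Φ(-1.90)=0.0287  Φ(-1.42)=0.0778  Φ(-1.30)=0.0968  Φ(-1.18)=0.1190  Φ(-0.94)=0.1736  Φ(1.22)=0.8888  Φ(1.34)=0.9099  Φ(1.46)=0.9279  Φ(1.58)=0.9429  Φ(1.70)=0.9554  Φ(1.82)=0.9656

(24.55, 28.92)

Lower: z₀ + z₁ = 0.194 + (-1.645) = -1.451; 1 − a(z₀+z₁) = 1 − (-0.070)(-1.451) = 0.8984; argument = 0.194 + (-1.451)/0.8984 = -1.4210 → -1.42.
α₁ = Φ(-1.42) = 0.0778; rank = round(1000 × 0.0778) = 78; θ*₍78₎ = 24.55.
Upper: z₀ + z₂ = 1.839; 1 − a(z₀+z₂) = 1.1287; argument = 1.8233 → 1.82; α₂ = 0.9656; rank = 966; θ*₍966₎ = 28.92.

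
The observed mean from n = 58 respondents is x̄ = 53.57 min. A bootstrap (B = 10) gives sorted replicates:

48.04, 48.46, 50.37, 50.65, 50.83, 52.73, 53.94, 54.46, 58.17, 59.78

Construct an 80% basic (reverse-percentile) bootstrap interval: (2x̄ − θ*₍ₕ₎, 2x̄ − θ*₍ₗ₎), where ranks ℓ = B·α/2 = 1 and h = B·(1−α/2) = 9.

Percentile endpoints at ranks 1 and 9: θ*₍1₎ = 48.04, θ*₍9₎ = 58.17.
Basic interval reflects these around x̄:
  lower = 2 × 53.57 − 58.17 = 48.97
  upper = 2 × 53.57 − 48.04 = 59.10

(48.97, 59.10)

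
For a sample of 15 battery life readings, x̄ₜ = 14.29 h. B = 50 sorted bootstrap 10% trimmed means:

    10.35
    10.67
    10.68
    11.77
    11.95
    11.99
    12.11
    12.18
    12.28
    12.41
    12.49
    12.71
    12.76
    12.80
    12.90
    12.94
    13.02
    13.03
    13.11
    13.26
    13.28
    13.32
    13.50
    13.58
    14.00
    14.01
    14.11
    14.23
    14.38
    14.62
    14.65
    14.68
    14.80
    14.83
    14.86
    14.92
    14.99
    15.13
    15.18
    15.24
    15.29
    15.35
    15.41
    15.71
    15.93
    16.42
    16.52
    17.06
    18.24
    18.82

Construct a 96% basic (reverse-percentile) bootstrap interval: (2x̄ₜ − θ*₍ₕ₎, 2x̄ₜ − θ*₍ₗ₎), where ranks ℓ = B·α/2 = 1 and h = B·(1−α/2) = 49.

Percentile endpoints at ranks 1 and 49: θ*₍1₎ = 10.35, θ*₍49₎ = 18.24.
Basic interval reflects these around x̄ₜ:
  lower = 2 × 14.29 − 18.24 = 10.34
  upper = 2 × 14.29 − 10.35 = 18.23

(10.34, 18.23)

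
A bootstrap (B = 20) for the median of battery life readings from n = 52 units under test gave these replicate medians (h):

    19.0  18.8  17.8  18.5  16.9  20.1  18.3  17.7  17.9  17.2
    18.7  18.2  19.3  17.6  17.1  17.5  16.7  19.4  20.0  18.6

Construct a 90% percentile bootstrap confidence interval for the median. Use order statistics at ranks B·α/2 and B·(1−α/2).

(16.7, 20.0)

Sorted replicates: 16.7, 16.9, 17.1, 17.2, 17.5, 17.6, 17.7, 17.8, 17.9, 18.2, 18.3, 18.5, 18.6, 18.7, 18.8, 19.0, 19.3, 19.4, 20.0, 20.1
α = 0.10; lower rank = 20 × 0.050 = 1; upper rank = 20 × 0.950 = 19.
The 1st smallest replicate is 16.7; the 19th is 20.0.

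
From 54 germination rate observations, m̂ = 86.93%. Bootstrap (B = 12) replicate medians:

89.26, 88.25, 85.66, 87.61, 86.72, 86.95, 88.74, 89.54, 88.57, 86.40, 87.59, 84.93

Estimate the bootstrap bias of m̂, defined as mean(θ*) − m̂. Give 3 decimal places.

mean(θ*) = (89.26 + 88.25 + 85.66 + 87.61 + 86.72 + 86.95 + 88.74 + 89.54 + 88.57 + 86.40 + 87.59 + 84.93) / 12 = 87.5183
bias = 87.5183 − 86.93

bias = +0.588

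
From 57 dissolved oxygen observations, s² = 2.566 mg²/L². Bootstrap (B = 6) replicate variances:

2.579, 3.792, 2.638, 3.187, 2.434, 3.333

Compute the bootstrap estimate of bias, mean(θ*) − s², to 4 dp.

mean(θ*) = (2.579 + 3.792 + 2.638 + 3.187 + 2.434 + 3.333) / 6 = 2.99383
bias = 2.99383 − 2.566

bias = +0.4278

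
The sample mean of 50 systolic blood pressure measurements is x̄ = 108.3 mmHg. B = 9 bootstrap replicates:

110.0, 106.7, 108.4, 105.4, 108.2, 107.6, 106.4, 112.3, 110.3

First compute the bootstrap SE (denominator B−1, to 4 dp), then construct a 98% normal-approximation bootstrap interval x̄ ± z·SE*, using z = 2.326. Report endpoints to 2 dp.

(103.23, 113.37)

Mean of replicates = 108.3667; sum of squared deviations = 37.9400; SE* = √(37.9400/8) = 2.1777
Margin = 2.326 × 2.1777 = 5.065
Interval: 108.3 ± 5.065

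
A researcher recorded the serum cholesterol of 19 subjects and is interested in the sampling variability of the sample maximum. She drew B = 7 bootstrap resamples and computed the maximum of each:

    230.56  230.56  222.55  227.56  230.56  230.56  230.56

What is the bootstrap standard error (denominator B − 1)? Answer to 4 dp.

SE* = 3.0508

Bootstrap SE is the standard deviation of the 7 replicate maximums.
Mean of replicates: (230.56 + 230.56 + 222.55 + 227.56 + 230.56 + 230.56 + 230.56) / 7 = 1602.91000 / 7 = 228.98714
Sum of squared deviations: (+1.57286)² + (+1.57286)² + (−6.43714)² + (−1.42714)² + (+1.57286)² + (+1.57286)² + (+1.57286)² = 55.84294
Variance = 55.84294 / 6 = 9.30716
SE* = √9.30716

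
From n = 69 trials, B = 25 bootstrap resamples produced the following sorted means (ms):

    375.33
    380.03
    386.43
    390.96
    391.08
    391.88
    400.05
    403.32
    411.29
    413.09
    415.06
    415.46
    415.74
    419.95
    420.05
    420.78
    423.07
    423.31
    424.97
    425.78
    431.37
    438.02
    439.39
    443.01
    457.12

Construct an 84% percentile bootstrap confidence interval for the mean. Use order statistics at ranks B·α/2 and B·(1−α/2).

(380.03, 439.39)

α = 0.16; lower rank = 25 × 0.080 = 2; upper rank = 25 × 0.920 = 23.
The 2nd smallest replicate is 380.03; the 23rd is 439.39.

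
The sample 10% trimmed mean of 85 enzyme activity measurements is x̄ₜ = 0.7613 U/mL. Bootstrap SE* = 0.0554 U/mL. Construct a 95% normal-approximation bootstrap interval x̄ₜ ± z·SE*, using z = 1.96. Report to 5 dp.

Margin = 1.96 × 0.0554 = 0.108584
Interval: 0.7613 ± 0.108584

(0.65272, 0.86988)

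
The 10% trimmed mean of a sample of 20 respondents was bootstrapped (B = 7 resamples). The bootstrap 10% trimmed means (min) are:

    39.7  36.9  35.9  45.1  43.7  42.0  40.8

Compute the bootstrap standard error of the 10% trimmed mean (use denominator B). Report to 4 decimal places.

Bootstrap SE is the standard deviation of the 7 replicate 10% trimmed means.
Mean of replicates: (39.7 + 36.9 + 35.9 + 45.1 + 43.7 + 42.0 + 40.8) / 7 = 284.10000 / 7 = 40.58571
Sum of squared deviations: (−0.88571)² + (−3.68571)² + (−4.68571)² + (+4.51429)² + (+3.11429)² + (+1.41429)² + (+0.21429)² = 68.44857
Variance = 68.44857 / 7 = 9.77837
SE* = √9.77837

SE* = 3.1270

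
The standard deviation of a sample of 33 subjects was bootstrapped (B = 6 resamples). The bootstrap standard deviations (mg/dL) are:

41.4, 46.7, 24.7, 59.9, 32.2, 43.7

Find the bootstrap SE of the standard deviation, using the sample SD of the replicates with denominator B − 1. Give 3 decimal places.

Bootstrap SE is the standard deviation of the 6 replicate standard deviations.
Mean of replicates: (41.4 + 46.7 + 24.7 + 59.9 + 32.2 + 43.7) / 6 = 248.6000 / 6 = 41.4333
Sum of squared deviations: (−0.0333)² + (+5.2667)² + (−16.7333)² + (+18.4667)² + (−9.2333)² + (+2.2667)² = 739.1533
Variance = 739.1533 / 5 = 147.8307
SE* = √147.8307

SE* = 12.159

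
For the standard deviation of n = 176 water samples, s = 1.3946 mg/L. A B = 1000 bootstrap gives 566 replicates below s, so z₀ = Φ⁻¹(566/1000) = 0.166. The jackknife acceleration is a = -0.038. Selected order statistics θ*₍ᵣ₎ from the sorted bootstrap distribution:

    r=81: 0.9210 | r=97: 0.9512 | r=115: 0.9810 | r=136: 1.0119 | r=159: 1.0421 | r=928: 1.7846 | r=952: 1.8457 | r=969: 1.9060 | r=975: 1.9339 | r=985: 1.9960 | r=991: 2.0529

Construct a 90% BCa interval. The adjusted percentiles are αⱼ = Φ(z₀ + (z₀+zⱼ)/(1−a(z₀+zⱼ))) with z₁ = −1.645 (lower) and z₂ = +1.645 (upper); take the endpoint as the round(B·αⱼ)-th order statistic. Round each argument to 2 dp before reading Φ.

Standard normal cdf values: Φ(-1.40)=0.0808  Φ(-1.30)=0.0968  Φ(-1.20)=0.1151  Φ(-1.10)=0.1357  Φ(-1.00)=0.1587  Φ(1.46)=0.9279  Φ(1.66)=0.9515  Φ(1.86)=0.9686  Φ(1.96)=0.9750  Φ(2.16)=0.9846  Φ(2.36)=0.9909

(0.9210, 1.9060)

Lower: z₀ + z₁ = 0.166 + (-1.645) = -1.479; 1 − a(z₀+z₁) = 1 − (-0.038)(-1.479) = 0.9438; argument = 0.166 + (-1.479)/0.9438 = -1.4011 → -1.40.
α₁ = Φ(-1.40) = 0.0808; rank = round(1000 × 0.0808) = 81; θ*₍81₎ = 0.9210.
Upper: z₀ + z₂ = 1.811; 1 − a(z₀+z₂) = 1.0688; argument = 1.8604 → 1.86; α₂ = 0.9686; rank = 969; θ*₍969₎ = 1.9060.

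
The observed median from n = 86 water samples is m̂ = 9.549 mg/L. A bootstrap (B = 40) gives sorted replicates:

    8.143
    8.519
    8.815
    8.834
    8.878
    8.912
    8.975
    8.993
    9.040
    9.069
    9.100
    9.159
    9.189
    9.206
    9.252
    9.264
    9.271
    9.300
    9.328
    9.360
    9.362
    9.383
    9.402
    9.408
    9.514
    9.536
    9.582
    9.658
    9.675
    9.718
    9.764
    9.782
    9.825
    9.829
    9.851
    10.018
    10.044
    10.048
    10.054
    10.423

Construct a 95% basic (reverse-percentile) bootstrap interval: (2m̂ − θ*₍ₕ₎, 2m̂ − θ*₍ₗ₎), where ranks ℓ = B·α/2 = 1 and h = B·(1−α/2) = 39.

(9.044, 10.955)

Percentile endpoints at ranks 1 and 39: θ*₍1₎ = 8.143, θ*₍39₎ = 10.054.
Basic interval reflects these around m̂:
  lower = 2 × 9.549 − 10.054 = 9.044
  upper = 2 × 9.549 − 8.143 = 10.955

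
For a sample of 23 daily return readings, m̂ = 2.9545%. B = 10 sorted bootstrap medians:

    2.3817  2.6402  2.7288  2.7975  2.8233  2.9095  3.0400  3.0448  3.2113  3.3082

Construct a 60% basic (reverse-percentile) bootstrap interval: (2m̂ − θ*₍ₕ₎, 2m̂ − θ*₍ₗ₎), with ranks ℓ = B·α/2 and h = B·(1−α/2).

(2.8642, 3.2688)

Percentile endpoints at ranks 2 and 8: θ*₍2₎ = 2.6402, θ*₍8₎ = 3.0448.
Basic interval reflects these around m̂:
  lower = 2 × 2.9545 − 3.0448 = 2.8642
  upper = 2 × 2.9545 − 2.6402 = 3.2688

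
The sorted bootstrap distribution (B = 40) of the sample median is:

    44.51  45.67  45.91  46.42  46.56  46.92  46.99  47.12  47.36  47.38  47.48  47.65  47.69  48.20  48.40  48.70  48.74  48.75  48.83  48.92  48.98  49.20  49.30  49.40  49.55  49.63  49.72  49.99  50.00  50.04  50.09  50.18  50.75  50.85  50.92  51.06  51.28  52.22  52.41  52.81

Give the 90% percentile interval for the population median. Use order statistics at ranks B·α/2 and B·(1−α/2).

(45.67, 52.22)

α = 0.10; lower rank = 40 × 0.050 = 2; upper rank = 40 × 0.950 = 38.
The 2nd smallest replicate is 45.67; the 38th is 52.22.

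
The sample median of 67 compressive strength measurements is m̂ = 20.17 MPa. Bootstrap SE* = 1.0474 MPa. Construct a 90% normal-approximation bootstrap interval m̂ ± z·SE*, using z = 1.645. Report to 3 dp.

(18.447, 21.893)

Margin = 1.645 × 1.0474 = 1.7230
Interval: 20.17 ± 1.7230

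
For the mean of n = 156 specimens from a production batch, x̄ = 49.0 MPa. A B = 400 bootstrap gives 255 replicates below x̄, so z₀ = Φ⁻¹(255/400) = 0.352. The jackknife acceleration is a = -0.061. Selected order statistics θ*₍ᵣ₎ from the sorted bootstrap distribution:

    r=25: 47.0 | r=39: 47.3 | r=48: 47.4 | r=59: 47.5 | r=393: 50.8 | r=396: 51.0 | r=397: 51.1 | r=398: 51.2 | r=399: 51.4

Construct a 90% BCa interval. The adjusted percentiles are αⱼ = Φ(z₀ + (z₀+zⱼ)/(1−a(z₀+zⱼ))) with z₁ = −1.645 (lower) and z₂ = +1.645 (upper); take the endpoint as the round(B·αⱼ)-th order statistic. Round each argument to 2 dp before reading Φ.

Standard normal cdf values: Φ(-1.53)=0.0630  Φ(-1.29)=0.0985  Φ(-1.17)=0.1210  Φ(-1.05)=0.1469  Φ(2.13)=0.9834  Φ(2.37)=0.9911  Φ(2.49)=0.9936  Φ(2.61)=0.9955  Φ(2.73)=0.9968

(47.5, 50.8)

Lower: z₀ + z₁ = 0.352 + (-1.645) = -1.293; 1 − a(z₀+z₁) = 1 − (-0.061)(-1.293) = 0.9211; argument = 0.352 + (-1.293)/0.9211 = -1.0517 → -1.05.
α₁ = Φ(-1.05) = 0.1469; rank = round(400 × 0.1469) = 59; θ*₍59₎ = 47.5.
Upper: z₀ + z₂ = 1.997; 1 − a(z₀+z₂) = 1.1218; argument = 2.1321 → 2.13; α₂ = 0.9834; rank = 393; θ*₍393₎ = 50.8.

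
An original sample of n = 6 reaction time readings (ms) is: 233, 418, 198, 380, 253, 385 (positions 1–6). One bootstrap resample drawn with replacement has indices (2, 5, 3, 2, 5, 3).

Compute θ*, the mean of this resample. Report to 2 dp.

θ* = 289.67

Resample values: 418, 253, 198, 418, 253, 198.
Mean = (418 + 253 + 198 + 418 + 253 + 198) / 6 = 1738.0 / 6 = 289.67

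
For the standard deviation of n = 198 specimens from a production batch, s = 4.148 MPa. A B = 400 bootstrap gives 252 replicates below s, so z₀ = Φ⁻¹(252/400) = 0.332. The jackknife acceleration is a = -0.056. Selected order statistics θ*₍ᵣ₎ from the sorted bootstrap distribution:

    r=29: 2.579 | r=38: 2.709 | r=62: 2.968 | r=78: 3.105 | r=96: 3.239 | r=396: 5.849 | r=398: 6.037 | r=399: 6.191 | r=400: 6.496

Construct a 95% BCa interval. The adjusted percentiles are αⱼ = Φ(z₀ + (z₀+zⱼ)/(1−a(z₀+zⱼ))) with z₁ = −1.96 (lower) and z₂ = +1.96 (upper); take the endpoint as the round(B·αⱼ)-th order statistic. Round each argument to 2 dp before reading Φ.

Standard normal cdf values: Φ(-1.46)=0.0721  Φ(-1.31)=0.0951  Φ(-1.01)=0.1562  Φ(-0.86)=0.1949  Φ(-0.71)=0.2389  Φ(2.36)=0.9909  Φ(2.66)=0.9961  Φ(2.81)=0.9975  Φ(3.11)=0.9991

Lower: z₀ + z₁ = 0.332 + (-1.960) = -1.628; 1 − a(z₀+z₁) = 1 − (-0.056)(-1.628) = 0.9088; argument = 0.332 + (-1.628)/0.9088 = -1.4593 → -1.46.
α₁ = Φ(-1.46) = 0.0721; rank = round(400 × 0.0721) = 29; θ*₍29₎ = 2.579.
Upper: z₀ + z₂ = 2.292; 1 − a(z₀+z₂) = 1.1284; argument = 2.3633 → 2.36; α₂ = 0.9909; rank = 396; θ*₍396₎ = 5.849.

(2.579, 5.849)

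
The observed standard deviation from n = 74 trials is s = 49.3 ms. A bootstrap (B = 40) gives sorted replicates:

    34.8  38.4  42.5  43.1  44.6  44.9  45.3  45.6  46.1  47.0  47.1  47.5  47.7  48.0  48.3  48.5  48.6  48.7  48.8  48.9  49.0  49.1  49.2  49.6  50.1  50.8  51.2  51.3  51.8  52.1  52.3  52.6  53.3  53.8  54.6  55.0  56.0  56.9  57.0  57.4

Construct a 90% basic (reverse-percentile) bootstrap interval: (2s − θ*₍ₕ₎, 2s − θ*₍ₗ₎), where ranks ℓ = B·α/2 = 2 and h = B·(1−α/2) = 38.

(41.7, 60.2)

Percentile endpoints at ranks 2 and 38: θ*₍2₎ = 38.4, θ*₍38₎ = 56.9.
Basic interval reflects these around s:
  lower = 2 × 49.3 − 56.9 = 41.7
  upper = 2 × 49.3 − 38.4 = 60.2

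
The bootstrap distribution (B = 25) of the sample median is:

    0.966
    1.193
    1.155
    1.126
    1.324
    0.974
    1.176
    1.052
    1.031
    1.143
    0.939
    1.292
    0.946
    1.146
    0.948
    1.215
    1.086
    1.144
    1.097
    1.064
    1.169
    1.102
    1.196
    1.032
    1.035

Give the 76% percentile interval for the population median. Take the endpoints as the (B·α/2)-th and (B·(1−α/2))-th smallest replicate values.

Sorted replicates: 0.939, 0.946, 0.948, 0.966, 0.974, 1.031, 1.032, 1.035, 1.052, 1.064, 1.086, 1.097, 1.102, 1.126, 1.143, 1.144, 1.146, 1.155, 1.169, 1.176, 1.193, 1.196, 1.215, 1.292, 1.324
α = 0.24; lower rank = 25 × 0.120 = 3; upper rank = 25 × 0.880 = 22.
The 3rd smallest replicate is 0.948; the 22nd is 1.196.

(0.948, 1.196)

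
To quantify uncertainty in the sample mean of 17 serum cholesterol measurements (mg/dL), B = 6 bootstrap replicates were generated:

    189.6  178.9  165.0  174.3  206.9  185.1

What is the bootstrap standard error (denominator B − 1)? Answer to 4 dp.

SE* = 14.3885

Bootstrap SE is the standard deviation of the 6 replicate means.
Mean of replicates: (189.6 + 178.9 + 165.0 + 174.3 + 206.9 + 185.1) / 6 = 1099.80000 / 6 = 183.30000
Sum of squared deviations: (+6.30000)² + (−4.40000)² + (−18.30000)² + (−9.00000)² + (+23.60000)² + (+1.80000)² = 1035.14000
Variance = 1035.14000 / 5 = 207.02800
SE* = √207.02800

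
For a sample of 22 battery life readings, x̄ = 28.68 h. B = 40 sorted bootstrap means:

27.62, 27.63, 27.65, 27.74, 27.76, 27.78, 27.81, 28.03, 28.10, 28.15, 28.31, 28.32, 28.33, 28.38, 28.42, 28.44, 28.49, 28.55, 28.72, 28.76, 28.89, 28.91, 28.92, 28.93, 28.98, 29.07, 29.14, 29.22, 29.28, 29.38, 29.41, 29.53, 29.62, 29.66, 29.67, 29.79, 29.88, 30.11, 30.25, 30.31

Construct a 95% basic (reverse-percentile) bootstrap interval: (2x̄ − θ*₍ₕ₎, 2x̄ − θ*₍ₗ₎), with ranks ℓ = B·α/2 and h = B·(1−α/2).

(27.11, 29.74)

Percentile endpoints at ranks 1 and 39: θ*₍1₎ = 27.62, θ*₍39₎ = 30.25.
Basic interval reflects these around x̄:
  lower = 2 × 28.68 − 30.25 = 27.11
  upper = 2 × 28.68 − 27.62 = 29.74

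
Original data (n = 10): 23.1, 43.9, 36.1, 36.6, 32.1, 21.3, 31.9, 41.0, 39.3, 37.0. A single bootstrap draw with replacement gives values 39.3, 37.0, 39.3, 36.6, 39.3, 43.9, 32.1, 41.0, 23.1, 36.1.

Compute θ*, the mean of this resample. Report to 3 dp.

Mean = (39.3 + 37.0 + 39.3 + 36.6 + 39.3 + 43.9 + 32.1 + 41.0 + 23.1 + 36.1) / 10 = 367.70 / 10 = 36.770

θ* = 36.770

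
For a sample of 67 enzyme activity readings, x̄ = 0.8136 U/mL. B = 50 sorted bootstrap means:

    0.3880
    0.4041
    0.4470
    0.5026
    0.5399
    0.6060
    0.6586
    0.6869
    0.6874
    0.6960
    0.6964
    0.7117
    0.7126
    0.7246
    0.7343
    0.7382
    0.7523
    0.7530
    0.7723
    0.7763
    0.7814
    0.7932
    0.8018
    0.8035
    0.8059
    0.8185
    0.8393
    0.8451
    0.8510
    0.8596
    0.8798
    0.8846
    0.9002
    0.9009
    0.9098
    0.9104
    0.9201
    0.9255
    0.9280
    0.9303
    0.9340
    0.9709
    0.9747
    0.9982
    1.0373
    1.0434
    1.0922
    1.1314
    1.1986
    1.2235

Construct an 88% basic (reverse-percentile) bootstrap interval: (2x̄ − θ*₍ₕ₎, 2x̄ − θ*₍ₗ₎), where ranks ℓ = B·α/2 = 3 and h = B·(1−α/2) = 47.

(0.5350, 1.1802)

Percentile endpoints at ranks 3 and 47: θ*₍3₎ = 0.4470, θ*₍47₎ = 1.0922.
Basic interval reflects these around x̄:
  lower = 2 × 0.8136 − 1.0922 = 0.5350
  upper = 2 × 0.8136 − 0.4470 = 1.1802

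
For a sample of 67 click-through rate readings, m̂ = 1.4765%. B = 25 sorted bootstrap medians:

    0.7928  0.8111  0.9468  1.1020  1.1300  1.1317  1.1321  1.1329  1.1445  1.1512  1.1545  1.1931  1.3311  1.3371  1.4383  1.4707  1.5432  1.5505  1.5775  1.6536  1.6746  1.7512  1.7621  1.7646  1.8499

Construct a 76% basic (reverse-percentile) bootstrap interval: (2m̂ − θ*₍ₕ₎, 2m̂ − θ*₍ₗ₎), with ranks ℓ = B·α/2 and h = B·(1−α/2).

Percentile endpoints at ranks 3 and 22: θ*₍3₎ = 0.9468, θ*₍22₎ = 1.7512.
Basic interval reflects these around m̂:
  lower = 2 × 1.4765 − 1.7512 = 1.2018
  upper = 2 × 1.4765 − 0.9468 = 2.0062

(1.2018, 2.0062)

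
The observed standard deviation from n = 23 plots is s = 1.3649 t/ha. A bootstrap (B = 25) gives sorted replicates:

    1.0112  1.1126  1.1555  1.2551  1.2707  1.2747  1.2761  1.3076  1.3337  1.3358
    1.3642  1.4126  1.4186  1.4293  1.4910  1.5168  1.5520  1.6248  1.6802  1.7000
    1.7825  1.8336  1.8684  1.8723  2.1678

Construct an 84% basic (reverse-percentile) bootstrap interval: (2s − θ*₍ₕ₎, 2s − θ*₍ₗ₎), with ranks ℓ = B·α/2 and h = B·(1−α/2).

(0.8614, 1.6172)

Percentile endpoints at ranks 2 and 23: θ*₍2₎ = 1.1126, θ*₍23₎ = 1.8684.
Basic interval reflects these around s:
  lower = 2 × 1.3649 − 1.8684 = 0.8614
  upper = 2 × 1.3649 − 1.1126 = 1.6172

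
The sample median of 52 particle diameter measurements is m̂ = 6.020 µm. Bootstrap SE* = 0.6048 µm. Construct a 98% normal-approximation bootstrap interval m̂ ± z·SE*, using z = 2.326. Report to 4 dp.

(4.6132, 7.4268)

Margin = 2.326 × 0.6048 = 1.40676
Interval: 6.020 ± 1.40676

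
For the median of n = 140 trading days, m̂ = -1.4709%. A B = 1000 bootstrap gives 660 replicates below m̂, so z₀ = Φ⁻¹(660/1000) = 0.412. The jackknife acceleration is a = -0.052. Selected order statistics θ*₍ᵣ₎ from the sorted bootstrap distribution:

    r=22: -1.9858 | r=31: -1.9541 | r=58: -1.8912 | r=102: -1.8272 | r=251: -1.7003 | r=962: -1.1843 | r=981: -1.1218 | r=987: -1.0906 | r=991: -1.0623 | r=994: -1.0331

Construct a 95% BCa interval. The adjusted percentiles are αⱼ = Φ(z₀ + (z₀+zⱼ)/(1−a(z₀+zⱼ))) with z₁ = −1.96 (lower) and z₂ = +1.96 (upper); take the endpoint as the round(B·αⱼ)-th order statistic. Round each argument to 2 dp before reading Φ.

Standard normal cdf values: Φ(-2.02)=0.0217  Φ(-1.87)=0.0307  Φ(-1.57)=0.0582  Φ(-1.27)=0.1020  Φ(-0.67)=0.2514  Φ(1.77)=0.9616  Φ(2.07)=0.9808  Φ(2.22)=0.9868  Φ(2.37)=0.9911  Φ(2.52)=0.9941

Lower: z₀ + z₁ = 0.412 + (-1.960) = -1.548; 1 − a(z₀+z₁) = 1 − (-0.052)(-1.548) = 0.9195; argument = 0.412 + (-1.548)/0.9195 = -1.2715 → -1.27.
α₁ = Φ(-1.27) = 0.1020; rank = round(1000 × 0.1020) = 102; θ*₍102₎ = -1.8272.
Upper: z₀ + z₂ = 2.372; 1 − a(z₀+z₂) = 1.1233; argument = 2.5236 → 2.52; α₂ = 0.9941; rank = 994; θ*₍994₎ = -1.0331.

(-1.8272, -1.0331)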